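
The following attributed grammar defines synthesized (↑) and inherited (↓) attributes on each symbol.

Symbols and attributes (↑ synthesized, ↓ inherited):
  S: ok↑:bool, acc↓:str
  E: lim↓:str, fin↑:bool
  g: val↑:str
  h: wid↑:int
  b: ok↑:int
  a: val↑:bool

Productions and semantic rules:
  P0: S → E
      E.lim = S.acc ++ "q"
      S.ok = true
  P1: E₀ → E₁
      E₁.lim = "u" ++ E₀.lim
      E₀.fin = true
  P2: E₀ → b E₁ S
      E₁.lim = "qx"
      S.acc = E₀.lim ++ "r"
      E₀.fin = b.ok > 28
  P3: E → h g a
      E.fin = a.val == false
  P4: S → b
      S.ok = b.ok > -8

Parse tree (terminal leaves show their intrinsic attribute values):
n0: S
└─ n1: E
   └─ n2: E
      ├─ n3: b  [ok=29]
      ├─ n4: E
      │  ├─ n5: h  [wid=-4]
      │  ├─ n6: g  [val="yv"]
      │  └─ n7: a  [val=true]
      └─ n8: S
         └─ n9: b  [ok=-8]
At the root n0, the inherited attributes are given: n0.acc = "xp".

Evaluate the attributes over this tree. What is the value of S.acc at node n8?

"uxpqr"

1. n0.acc = "xp"  [given at root]
2. n1.lim = "xpq"  [S.acc ++ "q"]
3. n2.lim = "uxpq"  ["u" ++ E₀.lim]
4. n3.ok = 29  [terminal]
5. n4.lim = "qx"  ["qx"]
6. n5.wid = -4  [terminal]
7. n6.val = "yv"  [terminal]
8. n7.val = true  [terminal]
9. n4.fin = false  [a.val == false]
10. n8.acc = "uxpqr"  [E₀.lim ++ "r"]
11. n9.ok = -8  [terminal]
12. n8.ok = false  [b.ok > -8]
13. n2.fin = true  [b.ok > 28]
14. n1.fin = true  [true]
15. n0.ok = true  [true]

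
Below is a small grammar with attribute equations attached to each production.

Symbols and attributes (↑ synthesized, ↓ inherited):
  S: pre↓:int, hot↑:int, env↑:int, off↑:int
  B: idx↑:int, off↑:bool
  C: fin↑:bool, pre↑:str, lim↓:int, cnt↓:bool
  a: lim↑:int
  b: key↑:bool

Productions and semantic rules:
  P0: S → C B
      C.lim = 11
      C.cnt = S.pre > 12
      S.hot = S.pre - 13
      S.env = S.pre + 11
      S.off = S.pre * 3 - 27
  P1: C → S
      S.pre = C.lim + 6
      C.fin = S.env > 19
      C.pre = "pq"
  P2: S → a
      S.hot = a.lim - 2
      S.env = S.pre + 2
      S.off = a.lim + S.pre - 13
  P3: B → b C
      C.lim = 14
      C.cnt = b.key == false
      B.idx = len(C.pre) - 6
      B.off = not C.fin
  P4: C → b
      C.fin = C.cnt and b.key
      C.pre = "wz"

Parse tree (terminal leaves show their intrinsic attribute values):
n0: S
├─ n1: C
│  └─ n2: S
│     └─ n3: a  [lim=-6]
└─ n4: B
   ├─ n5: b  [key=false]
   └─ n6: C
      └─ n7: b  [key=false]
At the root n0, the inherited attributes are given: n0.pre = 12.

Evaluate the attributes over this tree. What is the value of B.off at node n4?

true

1. n0.pre = 12  [given at root]
2. n1.lim = 11  [11]
3. n1.cnt = false  [S.pre > 12]
4. n2.pre = 17  [C.lim + 6]
5. n3.lim = -6  [terminal]
6. n2.hot = -8  [a.lim - 2]
7. n2.env = 19  [S.pre + 2]
8. n2.off = -2  [a.lim + S.pre - 13]
9. n1.fin = false  [S.env > 19]
10. n1.pre = "pq"  ["pq"]
11. n5.key = false  [terminal]
12. n6.lim = 14  [14]
13. n6.cnt = true  [b.key == false]
14. n7.key = false  [terminal]
15. n6.fin = false  [C.cnt and b.key]
16. n6.pre = "wz"  ["wz"]
17. n4.idx = -4  [len(C.pre) - 6]
18. n4.off = true  [not C.fin]
19. n0.hot = -1  [S.pre - 13]
20. n0.env = 23  [S.pre + 11]
21. n0.off = 9  [S.pre * 3 - 27]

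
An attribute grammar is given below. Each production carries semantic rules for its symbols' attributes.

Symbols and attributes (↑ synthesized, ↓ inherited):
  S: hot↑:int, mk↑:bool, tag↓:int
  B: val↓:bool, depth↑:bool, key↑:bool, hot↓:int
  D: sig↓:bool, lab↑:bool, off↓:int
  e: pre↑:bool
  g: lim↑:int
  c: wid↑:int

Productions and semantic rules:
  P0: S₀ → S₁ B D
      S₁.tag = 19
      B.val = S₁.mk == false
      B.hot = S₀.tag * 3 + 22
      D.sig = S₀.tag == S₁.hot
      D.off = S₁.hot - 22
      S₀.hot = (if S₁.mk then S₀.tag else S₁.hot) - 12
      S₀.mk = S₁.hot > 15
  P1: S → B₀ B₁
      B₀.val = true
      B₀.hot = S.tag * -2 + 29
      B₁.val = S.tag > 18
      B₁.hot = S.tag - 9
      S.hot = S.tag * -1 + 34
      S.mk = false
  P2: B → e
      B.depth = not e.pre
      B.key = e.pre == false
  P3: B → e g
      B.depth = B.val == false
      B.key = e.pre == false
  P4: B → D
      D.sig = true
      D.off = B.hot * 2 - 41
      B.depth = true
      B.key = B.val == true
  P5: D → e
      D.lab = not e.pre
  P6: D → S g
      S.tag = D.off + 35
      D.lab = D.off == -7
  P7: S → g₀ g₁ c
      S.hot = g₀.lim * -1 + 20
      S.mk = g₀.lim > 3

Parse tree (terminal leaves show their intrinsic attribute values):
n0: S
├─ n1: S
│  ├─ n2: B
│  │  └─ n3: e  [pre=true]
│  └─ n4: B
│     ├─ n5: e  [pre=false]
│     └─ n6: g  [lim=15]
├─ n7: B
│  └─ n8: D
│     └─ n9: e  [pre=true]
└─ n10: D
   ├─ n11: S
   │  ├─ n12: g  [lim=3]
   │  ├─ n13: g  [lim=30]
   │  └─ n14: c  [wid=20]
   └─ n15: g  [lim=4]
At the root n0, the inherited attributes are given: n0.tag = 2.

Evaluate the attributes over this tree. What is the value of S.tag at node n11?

1. n0.tag = 2  [given at root]
2. n1.tag = 19  [19]
3. n2.val = true  [true]
4. n2.hot = -9  [S.tag * -2 + 29]
5. n3.pre = true  [terminal]
6. n2.depth = false  [not e.pre]
7. n2.key = false  [e.pre == false]
8. n4.val = true  [S.tag > 18]
9. n4.hot = 10  [S.tag - 9]
10. n5.pre = false  [terminal]
11. n6.lim = 15  [terminal]
12. n4.depth = false  [B.val == false]
13. n4.key = true  [e.pre == false]
14. n1.hot = 15  [S.tag * -1 + 34]
15. n1.mk = false  [false]
16. n7.val = true  [S₁.mk == false]
17. n7.hot = 28  [S₀.tag * 3 + 22]
18. n8.sig = true  [true]
19. n8.off = 15  [B.hot * 2 - 41]
20. n9.pre = true  [terminal]
21. n8.lab = false  [not e.pre]
22. n7.depth = true  [true]
23. n7.key = true  [B.val == true]
24. n10.sig = false  [S₀.tag == S₁.hot]
25. n10.off = -7  [S₁.hot - 22]
26. n11.tag = 28  [D.off + 35]
27. n12.lim = 3  [terminal]
28. n13.lim = 30  [terminal]
29. n14.wid = 20  [terminal]
30. n11.hot = 17  [g₀.lim * -1 + 20]
31. n11.mk = false  [g₀.lim > 3]
32. n15.lim = 4  [terminal]
33. n10.lab = true  [D.off == -7]
34. n0.hot = 3  [(if S₁.mk then S₀.tag else S₁.hot) - 12]
35. n0.mk = false  [S₁.hot > 15]

28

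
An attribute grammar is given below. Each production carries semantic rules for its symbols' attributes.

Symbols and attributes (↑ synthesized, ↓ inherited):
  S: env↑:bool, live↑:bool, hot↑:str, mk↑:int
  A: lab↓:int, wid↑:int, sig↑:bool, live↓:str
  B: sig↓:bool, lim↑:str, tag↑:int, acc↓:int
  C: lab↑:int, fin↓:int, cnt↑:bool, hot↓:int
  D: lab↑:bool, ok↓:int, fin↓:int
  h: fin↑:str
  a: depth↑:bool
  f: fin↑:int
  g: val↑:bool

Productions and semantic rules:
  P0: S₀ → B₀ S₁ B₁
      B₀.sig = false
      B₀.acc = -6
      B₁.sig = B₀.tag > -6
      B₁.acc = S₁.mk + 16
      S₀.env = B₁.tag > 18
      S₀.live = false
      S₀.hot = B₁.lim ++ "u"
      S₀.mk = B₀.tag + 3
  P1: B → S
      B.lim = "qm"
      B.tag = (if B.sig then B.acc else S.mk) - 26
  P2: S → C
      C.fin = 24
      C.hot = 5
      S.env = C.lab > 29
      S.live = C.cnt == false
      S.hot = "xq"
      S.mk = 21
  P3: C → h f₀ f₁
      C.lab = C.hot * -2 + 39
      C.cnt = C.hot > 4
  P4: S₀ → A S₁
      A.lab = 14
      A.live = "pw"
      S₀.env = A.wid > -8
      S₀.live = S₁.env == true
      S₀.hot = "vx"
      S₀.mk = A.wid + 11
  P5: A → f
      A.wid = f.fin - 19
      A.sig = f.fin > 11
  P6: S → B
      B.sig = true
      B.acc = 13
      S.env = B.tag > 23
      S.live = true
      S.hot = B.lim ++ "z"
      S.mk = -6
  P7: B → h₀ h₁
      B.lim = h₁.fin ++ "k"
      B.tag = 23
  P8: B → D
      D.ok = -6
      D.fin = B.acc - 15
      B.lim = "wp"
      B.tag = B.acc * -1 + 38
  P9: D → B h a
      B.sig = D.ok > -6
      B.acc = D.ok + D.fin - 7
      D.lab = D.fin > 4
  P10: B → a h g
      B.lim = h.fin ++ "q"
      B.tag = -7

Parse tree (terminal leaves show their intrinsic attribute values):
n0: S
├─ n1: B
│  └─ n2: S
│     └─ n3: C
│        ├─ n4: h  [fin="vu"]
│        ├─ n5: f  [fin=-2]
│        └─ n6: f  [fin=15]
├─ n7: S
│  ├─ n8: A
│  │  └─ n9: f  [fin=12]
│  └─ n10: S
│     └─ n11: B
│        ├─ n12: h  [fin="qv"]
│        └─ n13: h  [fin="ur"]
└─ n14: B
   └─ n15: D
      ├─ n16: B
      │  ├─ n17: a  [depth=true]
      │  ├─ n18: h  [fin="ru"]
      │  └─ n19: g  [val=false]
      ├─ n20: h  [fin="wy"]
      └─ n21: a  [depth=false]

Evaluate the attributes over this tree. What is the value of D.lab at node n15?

1. n1.sig = false  [false]
2. n1.acc = -6  [-6]
3. n3.fin = 24  [24]
4. n3.hot = 5  [5]
5. n4.fin = "vu"  [terminal]
6. n5.fin = -2  [terminal]
7. n6.fin = 15  [terminal]
8. n3.lab = 29  [C.hot * -2 + 39]
9. n3.cnt = true  [C.hot > 4]
10. n2.env = false  [C.lab > 29]
11. n2.live = false  [C.cnt == false]
12. n2.hot = "xq"  ["xq"]
13. n2.mk = 21  [21]
14. n1.lim = "qm"  ["qm"]
15. n1.tag = -5  [(if B.sig then B.acc else S.mk) - 26]
16. n8.lab = 14  [14]
17. n8.live = "pw"  ["pw"]
18. n9.fin = 12  [terminal]
19. n8.wid = -7  [f.fin - 19]
20. n8.sig = true  [f.fin > 11]
21. n11.sig = true  [true]
22. n11.acc = 13  [13]
23. n12.fin = "qv"  [terminal]
24. n13.fin = "ur"  [terminal]
25. n11.lim = "urk"  [h₁.fin ++ "k"]
26. n11.tag = 23  [23]
27. n10.env = false  [B.tag > 23]
28. n10.live = true  [true]
29. n10.hot = "urkz"  [B.lim ++ "z"]
30. n10.mk = -6  [-6]
31. n7.env = true  [A.wid > -8]
32. n7.live = false  [S₁.env == true]
33. n7.hot = "vx"  ["vx"]
34. n7.mk = 4  [A.wid + 11]
35. n14.sig = true  [B₀.tag > -6]
36. n14.acc = 20  [S₁.mk + 16]
37. n15.ok = -6  [-6]
38. n15.fin = 5  [B.acc - 15]
39. n16.sig = false  [D.ok > -6]
40. n16.acc = -8  [D.ok + D.fin - 7]
41. n17.depth = true  [terminal]
42. n18.fin = "ru"  [terminal]
43. n19.val = false  [terminal]
44. n16.lim = "ruq"  [h.fin ++ "q"]
45. n16.tag = -7  [-7]
46. n20.fin = "wy"  [terminal]
47. n21.depth = false  [terminal]
48. n15.lab = true  [D.fin > 4]
49. n14.lim = "wp"  ["wp"]
50. n14.tag = 18  [B.acc * -1 + 38]
51. n0.env = false  [B₁.tag > 18]
52. n0.live = false  [false]
53. n0.hot = "wpu"  [B₁.lim ++ "u"]
54. n0.mk = -2  [B₀.tag + 3]

true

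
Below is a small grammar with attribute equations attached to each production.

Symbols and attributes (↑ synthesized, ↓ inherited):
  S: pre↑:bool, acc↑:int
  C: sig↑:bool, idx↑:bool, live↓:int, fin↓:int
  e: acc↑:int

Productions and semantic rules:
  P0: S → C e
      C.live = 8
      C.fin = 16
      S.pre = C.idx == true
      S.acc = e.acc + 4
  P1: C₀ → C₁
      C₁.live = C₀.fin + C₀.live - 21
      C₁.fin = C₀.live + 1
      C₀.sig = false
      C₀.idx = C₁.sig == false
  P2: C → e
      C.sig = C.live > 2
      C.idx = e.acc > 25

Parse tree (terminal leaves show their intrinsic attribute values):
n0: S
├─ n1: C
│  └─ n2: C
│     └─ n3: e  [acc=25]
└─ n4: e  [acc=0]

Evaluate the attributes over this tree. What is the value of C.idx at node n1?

false

1. n1.live = 8  [8]
2. n1.fin = 16  [16]
3. n2.live = 3  [C₀.fin + C₀.live - 21]
4. n2.fin = 9  [C₀.live + 1]
5. n3.acc = 25  [terminal]
6. n2.sig = true  [C.live > 2]
7. n2.idx = false  [e.acc > 25]
8. n1.sig = false  [false]
9. n1.idx = false  [C₁.sig == false]
10. n4.acc = 0  [terminal]
11. n0.pre = false  [C.idx == true]
12. n0.acc = 4  [e.acc + 4]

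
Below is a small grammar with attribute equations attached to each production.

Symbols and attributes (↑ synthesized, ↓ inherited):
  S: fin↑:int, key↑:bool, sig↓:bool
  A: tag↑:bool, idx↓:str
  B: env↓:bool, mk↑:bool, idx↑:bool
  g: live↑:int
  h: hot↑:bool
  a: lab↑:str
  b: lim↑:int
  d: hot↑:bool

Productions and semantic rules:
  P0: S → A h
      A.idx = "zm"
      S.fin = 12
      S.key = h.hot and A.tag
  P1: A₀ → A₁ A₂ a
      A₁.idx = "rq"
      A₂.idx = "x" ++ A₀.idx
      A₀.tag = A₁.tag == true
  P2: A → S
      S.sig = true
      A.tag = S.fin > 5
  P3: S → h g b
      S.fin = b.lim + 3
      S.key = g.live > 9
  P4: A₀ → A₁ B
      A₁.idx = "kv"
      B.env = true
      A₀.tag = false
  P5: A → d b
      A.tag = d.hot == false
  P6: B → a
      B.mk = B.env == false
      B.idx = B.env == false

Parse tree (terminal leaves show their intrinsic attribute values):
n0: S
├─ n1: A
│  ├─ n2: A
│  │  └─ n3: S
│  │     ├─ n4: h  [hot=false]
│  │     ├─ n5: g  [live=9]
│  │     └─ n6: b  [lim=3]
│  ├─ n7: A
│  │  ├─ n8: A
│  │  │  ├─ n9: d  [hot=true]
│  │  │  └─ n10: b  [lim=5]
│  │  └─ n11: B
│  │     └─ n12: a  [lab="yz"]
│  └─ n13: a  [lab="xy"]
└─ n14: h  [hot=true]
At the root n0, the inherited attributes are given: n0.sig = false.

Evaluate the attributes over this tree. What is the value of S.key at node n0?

true

1. n0.sig = false  [given at root]
2. n1.idx = "zm"  ["zm"]
3. n2.idx = "rq"  ["rq"]
4. n3.sig = true  [true]
5. n4.hot = false  [terminal]
6. n5.live = 9  [terminal]
7. n6.lim = 3  [terminal]
8. n3.fin = 6  [b.lim + 3]
9. n3.key = false  [g.live > 9]
10. n2.tag = true  [S.fin > 5]
11. n7.idx = "xzm"  ["x" ++ A₀.idx]
12. n8.idx = "kv"  ["kv"]
13. n9.hot = true  [terminal]
14. n10.lim = 5  [terminal]
15. n8.tag = false  [d.hot == false]
16. n11.env = true  [true]
17. n12.lab = "yz"  [terminal]
18. n11.mk = false  [B.env == false]
19. n11.idx = false  [B.env == false]
20. n7.tag = false  [false]
21. n13.lab = "xy"  [terminal]
22. n1.tag = true  [A₁.tag == true]
23. n14.hot = true  [terminal]
24. n0.fin = 12  [12]
25. n0.key = true  [h.hot and A.tag]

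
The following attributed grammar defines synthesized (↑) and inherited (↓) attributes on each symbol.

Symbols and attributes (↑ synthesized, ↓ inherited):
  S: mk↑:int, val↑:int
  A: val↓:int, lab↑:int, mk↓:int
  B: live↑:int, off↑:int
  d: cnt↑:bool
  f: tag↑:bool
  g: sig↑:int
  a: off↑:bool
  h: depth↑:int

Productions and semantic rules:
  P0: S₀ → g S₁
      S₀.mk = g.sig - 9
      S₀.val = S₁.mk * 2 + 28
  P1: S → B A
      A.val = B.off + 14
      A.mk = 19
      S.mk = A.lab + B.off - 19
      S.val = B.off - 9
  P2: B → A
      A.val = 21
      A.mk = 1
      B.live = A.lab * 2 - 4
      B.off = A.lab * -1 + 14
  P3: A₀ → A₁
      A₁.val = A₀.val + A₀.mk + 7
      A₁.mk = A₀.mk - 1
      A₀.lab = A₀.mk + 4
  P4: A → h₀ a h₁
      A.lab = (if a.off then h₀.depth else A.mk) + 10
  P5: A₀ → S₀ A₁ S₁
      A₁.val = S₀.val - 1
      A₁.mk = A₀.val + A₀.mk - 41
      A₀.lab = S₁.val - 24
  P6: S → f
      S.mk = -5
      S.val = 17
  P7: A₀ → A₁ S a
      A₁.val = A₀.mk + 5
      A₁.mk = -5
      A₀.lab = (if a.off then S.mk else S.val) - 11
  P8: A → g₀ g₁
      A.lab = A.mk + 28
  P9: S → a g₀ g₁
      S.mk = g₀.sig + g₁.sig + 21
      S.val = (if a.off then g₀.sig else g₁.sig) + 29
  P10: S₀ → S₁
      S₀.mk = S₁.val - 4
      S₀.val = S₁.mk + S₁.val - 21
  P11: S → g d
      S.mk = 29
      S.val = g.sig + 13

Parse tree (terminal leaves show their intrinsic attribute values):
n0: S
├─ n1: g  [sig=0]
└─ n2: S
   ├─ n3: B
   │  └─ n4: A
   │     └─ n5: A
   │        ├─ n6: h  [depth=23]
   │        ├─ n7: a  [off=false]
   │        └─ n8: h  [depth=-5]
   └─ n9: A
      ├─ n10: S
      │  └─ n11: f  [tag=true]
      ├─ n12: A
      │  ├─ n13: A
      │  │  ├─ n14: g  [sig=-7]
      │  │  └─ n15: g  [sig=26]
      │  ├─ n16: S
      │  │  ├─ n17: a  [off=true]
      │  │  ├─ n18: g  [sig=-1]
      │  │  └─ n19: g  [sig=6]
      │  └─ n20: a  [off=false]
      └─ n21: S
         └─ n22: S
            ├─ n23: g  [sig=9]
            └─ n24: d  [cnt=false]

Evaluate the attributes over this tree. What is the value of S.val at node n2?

1. n1.sig = 0  [terminal]
2. n4.val = 21  [21]
3. n4.mk = 1  [1]
4. n5.val = 29  [A₀.val + A₀.mk + 7]
5. n5.mk = 0  [A₀.mk - 1]
6. n6.depth = 23  [terminal]
7. n7.off = false  [terminal]
8. n8.depth = -5  [terminal]
9. n5.lab = 10  [(if a.off then h₀.depth else A.mk) + 10]
10. n4.lab = 5  [A₀.mk + 4]
11. n3.live = 6  [A.lab * 2 - 4]
12. n3.off = 9  [A.lab * -1 + 14]
13. n9.val = 23  [B.off + 14]
14. n9.mk = 19  [19]
15. n11.tag = true  [terminal]
16. n10.mk = -5  [-5]
17. n10.val = 17  [17]
18. n12.val = 16  [S₀.val - 1]
19. n12.mk = 1  [A₀.val + A₀.mk - 41]
20. n13.val = 6  [A₀.mk + 5]
21. n13.mk = -5  [-5]
22. n14.sig = -7  [terminal]
23. n15.sig = 26  [terminal]
24. n13.lab = 23  [A.mk + 28]
25. n17.off = true  [terminal]
26. n18.sig = -1  [terminal]
27. n19.sig = 6  [terminal]
28. n16.mk = 26  [g₀.sig + g₁.sig + 21]
29. n16.val = 28  [(if a.off then g₀.sig else g₁.sig) + 29]
30. n20.off = false  [terminal]
31. n12.lab = 17  [(if a.off then S.mk else S.val) - 11]
32. n23.sig = 9  [terminal]
33. n24.cnt = false  [terminal]
34. n22.mk = 29  [29]
35. n22.val = 22  [g.sig + 13]
36. n21.mk = 18  [S₁.val - 4]
37. n21.val = 30  [S₁.mk + S₁.val - 21]
38. n9.lab = 6  [S₁.val - 24]
39. n2.mk = -4  [A.lab + B.off - 19]
40. n2.val = 0  [B.off - 9]
41. n0.mk = -9  [g.sig - 9]
42. n0.val = 20  [S₁.mk * 2 + 28]

0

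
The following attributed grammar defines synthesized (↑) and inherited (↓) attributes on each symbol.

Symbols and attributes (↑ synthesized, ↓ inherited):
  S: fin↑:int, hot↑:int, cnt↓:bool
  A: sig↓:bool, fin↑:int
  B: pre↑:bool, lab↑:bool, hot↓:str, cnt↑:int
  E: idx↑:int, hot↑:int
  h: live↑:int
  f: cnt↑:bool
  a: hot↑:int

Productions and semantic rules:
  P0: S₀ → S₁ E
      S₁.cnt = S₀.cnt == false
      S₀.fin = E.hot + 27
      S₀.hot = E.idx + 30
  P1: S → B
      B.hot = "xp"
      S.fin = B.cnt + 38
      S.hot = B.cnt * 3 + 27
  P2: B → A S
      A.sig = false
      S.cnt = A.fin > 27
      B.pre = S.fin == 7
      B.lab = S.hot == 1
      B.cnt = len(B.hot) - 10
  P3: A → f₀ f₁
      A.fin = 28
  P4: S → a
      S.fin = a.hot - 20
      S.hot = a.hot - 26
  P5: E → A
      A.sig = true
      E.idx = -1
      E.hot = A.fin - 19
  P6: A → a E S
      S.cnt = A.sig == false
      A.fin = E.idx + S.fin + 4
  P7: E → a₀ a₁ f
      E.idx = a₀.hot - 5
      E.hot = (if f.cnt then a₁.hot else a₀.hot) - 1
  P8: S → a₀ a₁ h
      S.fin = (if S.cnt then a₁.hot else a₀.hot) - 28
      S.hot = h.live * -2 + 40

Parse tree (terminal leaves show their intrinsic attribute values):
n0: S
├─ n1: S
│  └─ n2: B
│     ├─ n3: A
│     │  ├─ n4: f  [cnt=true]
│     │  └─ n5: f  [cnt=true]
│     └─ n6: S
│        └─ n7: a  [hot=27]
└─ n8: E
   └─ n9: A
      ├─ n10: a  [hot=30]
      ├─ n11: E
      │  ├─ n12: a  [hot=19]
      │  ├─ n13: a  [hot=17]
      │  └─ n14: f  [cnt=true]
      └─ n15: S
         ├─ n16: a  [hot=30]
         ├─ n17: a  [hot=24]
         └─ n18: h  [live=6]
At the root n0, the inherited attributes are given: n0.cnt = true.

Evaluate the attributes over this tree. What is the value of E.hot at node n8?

1

1. n0.cnt = true  [given at root]
2. n1.cnt = false  [S₀.cnt == false]
3. n2.hot = "xp"  ["xp"]
4. n3.sig = false  [false]
5. n4.cnt = true  [terminal]
6. n5.cnt = true  [terminal]
7. n3.fin = 28  [28]
8. n6.cnt = true  [A.fin > 27]
9. n7.hot = 27  [terminal]
10. n6.fin = 7  [a.hot - 20]
11. n6.hot = 1  [a.hot - 26]
12. n2.pre = true  [S.fin == 7]
13. n2.lab = true  [S.hot == 1]
14. n2.cnt = -8  [len(B.hot) - 10]
15. n1.fin = 30  [B.cnt + 38]
16. n1.hot = 3  [B.cnt * 3 + 27]
17. n9.sig = true  [true]
18. n10.hot = 30  [terminal]
19. n12.hot = 19  [terminal]
20. n13.hot = 17  [terminal]
21. n14.cnt = true  [terminal]
22. n11.idx = 14  [a₀.hot - 5]
23. n11.hot = 16  [(if f.cnt then a₁.hot else a₀.hot) - 1]
24. n15.cnt = false  [A.sig == false]
25. n16.hot = 30  [terminal]
26. n17.hot = 24  [terminal]
27. n18.live = 6  [terminal]
28. n15.fin = 2  [(if S.cnt then a₁.hot else a₀.hot) - 28]
29. n15.hot = 28  [h.live * -2 + 40]
30. n9.fin = 20  [E.idx + S.fin + 4]
31. n8.idx = -1  [-1]
32. n8.hot = 1  [A.fin - 19]
33. n0.fin = 28  [E.hot + 27]
34. n0.hot = 29  [E.idx + 30]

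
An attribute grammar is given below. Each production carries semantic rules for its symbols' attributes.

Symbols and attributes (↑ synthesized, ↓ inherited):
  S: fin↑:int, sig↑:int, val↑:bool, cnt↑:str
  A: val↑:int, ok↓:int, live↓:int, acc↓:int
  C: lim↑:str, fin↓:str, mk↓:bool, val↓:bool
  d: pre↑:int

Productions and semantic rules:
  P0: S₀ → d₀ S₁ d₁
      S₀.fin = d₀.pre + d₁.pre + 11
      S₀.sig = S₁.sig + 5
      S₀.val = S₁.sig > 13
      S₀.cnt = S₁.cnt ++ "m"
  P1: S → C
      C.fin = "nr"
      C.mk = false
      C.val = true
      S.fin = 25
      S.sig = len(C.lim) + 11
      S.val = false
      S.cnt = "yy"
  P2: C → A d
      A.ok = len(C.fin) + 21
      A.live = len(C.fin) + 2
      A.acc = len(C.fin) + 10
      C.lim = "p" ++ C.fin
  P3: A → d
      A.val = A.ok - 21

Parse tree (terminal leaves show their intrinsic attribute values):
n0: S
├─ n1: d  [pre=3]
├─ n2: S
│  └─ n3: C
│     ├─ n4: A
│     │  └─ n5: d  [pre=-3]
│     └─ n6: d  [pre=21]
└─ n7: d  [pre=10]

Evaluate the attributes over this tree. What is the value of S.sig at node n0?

1. n1.pre = 3  [terminal]
2. n3.fin = "nr"  ["nr"]
3. n3.mk = false  [false]
4. n3.val = true  [true]
5. n4.ok = 23  [len(C.fin) + 21]
6. n4.live = 4  [len(C.fin) + 2]
7. n4.acc = 12  [len(C.fin) + 10]
8. n5.pre = -3  [terminal]
9. n4.val = 2  [A.ok - 21]
10. n6.pre = 21  [terminal]
11. n3.lim = "pnr"  ["p" ++ C.fin]
12. n2.fin = 25  [25]
13. n2.sig = 14  [len(C.lim) + 11]
14. n2.val = false  [false]
15. n2.cnt = "yy"  ["yy"]
16. n7.pre = 10  [terminal]
17. n0.fin = 24  [d₀.pre + d₁.pre + 11]
18. n0.sig = 19  [S₁.sig + 5]
19. n0.val = true  [S₁.sig > 13]
20. n0.cnt = "yym"  [S₁.cnt ++ "m"]

19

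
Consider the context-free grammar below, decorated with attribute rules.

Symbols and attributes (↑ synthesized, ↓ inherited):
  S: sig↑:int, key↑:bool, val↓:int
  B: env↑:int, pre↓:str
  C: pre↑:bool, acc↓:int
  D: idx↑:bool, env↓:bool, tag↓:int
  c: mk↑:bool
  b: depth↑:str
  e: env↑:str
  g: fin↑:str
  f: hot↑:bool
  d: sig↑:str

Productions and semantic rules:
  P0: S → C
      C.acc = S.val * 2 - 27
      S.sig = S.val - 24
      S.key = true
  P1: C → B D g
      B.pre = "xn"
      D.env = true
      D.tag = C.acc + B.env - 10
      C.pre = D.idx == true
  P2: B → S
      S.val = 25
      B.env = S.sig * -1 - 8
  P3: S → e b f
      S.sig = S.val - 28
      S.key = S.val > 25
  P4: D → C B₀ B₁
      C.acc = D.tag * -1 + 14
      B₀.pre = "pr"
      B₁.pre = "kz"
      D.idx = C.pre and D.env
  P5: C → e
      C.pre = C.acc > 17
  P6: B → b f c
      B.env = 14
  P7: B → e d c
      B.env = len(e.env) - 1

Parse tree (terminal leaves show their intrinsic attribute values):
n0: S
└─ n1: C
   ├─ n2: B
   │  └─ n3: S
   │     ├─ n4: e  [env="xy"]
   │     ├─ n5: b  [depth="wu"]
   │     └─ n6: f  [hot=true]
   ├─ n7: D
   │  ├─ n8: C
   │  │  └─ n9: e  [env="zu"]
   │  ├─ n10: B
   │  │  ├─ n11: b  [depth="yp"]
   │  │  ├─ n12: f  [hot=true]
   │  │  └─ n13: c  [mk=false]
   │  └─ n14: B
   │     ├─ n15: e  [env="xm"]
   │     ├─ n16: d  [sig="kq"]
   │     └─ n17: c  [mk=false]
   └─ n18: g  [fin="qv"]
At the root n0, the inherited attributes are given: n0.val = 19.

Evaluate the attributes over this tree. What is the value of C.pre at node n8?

1. n0.val = 19  [given at root]
2. n1.acc = 11  [S.val * 2 - 27]
3. n2.pre = "xn"  ["xn"]
4. n3.val = 25  [25]
5. n4.env = "xy"  [terminal]
6. n5.depth = "wu"  [terminal]
7. n6.hot = true  [terminal]
8. n3.sig = -3  [S.val - 28]
9. n3.key = false  [S.val > 25]
10. n2.env = -5  [S.sig * -1 - 8]
11. n7.env = true  [true]
12. n7.tag = -4  [C.acc + B.env - 10]
13. n8.acc = 18  [D.tag * -1 + 14]
14. n9.env = "zu"  [terminal]
15. n8.pre = true  [C.acc > 17]
16. n10.pre = "pr"  ["pr"]
17. n11.depth = "yp"  [terminal]
18. n12.hot = true  [terminal]
19. n13.mk = false  [terminal]
20. n10.env = 14  [14]
21. n14.pre = "kz"  ["kz"]
22. n15.env = "xm"  [terminal]
23. n16.sig = "kq"  [terminal]
24. n17.mk = false  [terminal]
25. n14.env = 1  [len(e.env) - 1]
26. n7.idx = true  [C.pre and D.env]
27. n18.fin = "qv"  [terminal]
28. n1.pre = true  [D.idx == true]
29. n0.sig = -5  [S.val - 24]
30. n0.key = true  [true]

true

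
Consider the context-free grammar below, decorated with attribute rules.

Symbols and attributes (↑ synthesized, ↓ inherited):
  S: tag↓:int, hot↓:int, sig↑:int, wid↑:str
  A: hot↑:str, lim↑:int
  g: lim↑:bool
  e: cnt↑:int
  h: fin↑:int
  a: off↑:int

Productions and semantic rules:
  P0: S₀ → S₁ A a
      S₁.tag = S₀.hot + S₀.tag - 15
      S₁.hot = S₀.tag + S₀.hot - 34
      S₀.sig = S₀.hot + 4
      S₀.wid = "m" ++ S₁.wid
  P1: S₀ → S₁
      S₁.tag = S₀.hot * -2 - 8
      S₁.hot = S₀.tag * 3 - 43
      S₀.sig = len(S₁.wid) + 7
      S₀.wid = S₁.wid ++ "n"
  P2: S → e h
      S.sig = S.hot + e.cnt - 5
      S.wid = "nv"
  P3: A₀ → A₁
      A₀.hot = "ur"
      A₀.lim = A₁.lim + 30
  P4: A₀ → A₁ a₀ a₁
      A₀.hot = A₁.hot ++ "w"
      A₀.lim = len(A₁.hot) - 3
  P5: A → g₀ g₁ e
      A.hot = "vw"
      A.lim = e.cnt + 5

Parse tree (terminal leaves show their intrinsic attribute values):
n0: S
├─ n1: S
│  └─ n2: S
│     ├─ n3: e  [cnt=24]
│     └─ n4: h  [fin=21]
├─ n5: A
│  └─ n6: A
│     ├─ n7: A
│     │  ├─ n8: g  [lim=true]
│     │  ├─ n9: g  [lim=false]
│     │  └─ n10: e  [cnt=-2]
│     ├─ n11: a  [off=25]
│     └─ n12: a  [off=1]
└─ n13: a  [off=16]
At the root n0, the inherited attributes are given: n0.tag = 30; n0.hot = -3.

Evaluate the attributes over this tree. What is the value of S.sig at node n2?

12

1. n0.tag = 30  [given at root]
2. n0.hot = -3  [given at root]
3. n1.tag = 12  [S₀.hot + S₀.tag - 15]
4. n1.hot = -7  [S₀.tag + S₀.hot - 34]
5. n2.tag = 6  [S₀.hot * -2 - 8]
6. n2.hot = -7  [S₀.tag * 3 - 43]
7. n3.cnt = 24  [terminal]
8. n4.fin = 21  [terminal]
9. n2.sig = 12  [S.hot + e.cnt - 5]
10. n2.wid = "nv"  ["nv"]
11. n1.sig = 9  [len(S₁.wid) + 7]
12. n1.wid = "nvn"  [S₁.wid ++ "n"]
13. n8.lim = true  [terminal]
14. n9.lim = false  [terminal]
15. n10.cnt = -2  [terminal]
16. n7.hot = "vw"  ["vw"]
17. n7.lim = 3  [e.cnt + 5]
18. n11.off = 25  [terminal]
19. n12.off = 1  [terminal]
20. n6.hot = "vww"  [A₁.hot ++ "w"]
21. n6.lim = -1  [len(A₁.hot) - 3]
22. n5.hot = "ur"  ["ur"]
23. n5.lim = 29  [A₁.lim + 30]
24. n13.off = 16  [terminal]
25. n0.sig = 1  [S₀.hot + 4]
26. n0.wid = "mnvn"  ["m" ++ S₁.wid]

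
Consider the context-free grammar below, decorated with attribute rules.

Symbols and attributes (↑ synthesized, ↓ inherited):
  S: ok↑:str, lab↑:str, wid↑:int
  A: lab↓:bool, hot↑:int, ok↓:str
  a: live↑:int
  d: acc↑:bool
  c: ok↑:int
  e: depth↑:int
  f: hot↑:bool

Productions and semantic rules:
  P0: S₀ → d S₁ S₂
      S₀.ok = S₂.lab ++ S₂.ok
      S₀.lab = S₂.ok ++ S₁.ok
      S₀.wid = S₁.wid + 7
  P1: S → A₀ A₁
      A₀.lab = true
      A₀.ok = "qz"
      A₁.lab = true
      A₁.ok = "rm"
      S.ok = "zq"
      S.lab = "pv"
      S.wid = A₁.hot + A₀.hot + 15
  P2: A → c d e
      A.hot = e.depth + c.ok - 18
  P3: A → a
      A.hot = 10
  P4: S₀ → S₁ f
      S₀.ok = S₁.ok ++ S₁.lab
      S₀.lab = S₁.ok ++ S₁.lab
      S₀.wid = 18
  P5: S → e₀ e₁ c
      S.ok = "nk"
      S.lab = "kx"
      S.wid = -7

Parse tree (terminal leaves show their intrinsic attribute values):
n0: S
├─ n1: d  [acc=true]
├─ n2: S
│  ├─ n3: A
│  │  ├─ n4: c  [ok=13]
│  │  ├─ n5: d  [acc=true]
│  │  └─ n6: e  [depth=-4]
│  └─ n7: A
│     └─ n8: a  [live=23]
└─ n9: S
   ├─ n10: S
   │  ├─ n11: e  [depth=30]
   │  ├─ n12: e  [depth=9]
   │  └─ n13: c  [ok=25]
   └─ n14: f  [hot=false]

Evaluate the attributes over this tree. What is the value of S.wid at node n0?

23

1. n1.acc = true  [terminal]
2. n3.lab = true  [true]
3. n3.ok = "qz"  ["qz"]
4. n4.ok = 13  [terminal]
5. n5.acc = true  [terminal]
6. n6.depth = -4  [terminal]
7. n3.hot = -9  [e.depth + c.ok - 18]
8. n7.lab = true  [true]
9. n7.ok = "rm"  ["rm"]
10. n8.live = 23  [terminal]
11. n7.hot = 10  [10]
12. n2.ok = "zq"  ["zq"]
13. n2.lab = "pv"  ["pv"]
14. n2.wid = 16  [A₁.hot + A₀.hot + 15]
15. n11.depth = 30  [terminal]
16. n12.depth = 9  [terminal]
17. n13.ok = 25  [terminal]
18. n10.ok = "nk"  ["nk"]
19. n10.lab = "kx"  ["kx"]
20. n10.wid = -7  [-7]
21. n14.hot = false  [terminal]
22. n9.ok = "nkkx"  [S₁.ok ++ S₁.lab]
23. n9.lab = "nkkx"  [S₁.ok ++ S₁.lab]
24. n9.wid = 18  [18]
25. n0.ok = "nkkxnkkx"  [S₂.lab ++ S₂.ok]
26. n0.lab = "nkkxzq"  [S₂.ok ++ S₁.ok]
27. n0.wid = 23  [S₁.wid + 7]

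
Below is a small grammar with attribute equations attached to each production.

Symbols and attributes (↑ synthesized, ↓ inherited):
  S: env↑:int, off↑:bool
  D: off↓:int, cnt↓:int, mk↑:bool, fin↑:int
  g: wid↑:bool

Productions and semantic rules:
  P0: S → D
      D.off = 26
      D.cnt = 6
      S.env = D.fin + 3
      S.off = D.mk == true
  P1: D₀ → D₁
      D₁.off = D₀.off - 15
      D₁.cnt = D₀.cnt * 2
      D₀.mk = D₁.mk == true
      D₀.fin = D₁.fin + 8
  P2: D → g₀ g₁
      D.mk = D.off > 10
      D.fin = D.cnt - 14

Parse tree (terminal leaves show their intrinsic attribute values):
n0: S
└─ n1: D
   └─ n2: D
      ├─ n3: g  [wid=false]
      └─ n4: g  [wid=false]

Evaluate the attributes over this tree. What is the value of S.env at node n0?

1. n1.off = 26  [26]
2. n1.cnt = 6  [6]
3. n2.off = 11  [D₀.off - 15]
4. n2.cnt = 12  [D₀.cnt * 2]
5. n3.wid = false  [terminal]
6. n4.wid = false  [terminal]
7. n2.mk = true  [D.off > 10]
8. n2.fin = -2  [D.cnt - 14]
9. n1.mk = true  [D₁.mk == true]
10. n1.fin = 6  [D₁.fin + 8]
11. n0.env = 9  [D.fin + 3]
12. n0.off = true  [D.mk == true]

9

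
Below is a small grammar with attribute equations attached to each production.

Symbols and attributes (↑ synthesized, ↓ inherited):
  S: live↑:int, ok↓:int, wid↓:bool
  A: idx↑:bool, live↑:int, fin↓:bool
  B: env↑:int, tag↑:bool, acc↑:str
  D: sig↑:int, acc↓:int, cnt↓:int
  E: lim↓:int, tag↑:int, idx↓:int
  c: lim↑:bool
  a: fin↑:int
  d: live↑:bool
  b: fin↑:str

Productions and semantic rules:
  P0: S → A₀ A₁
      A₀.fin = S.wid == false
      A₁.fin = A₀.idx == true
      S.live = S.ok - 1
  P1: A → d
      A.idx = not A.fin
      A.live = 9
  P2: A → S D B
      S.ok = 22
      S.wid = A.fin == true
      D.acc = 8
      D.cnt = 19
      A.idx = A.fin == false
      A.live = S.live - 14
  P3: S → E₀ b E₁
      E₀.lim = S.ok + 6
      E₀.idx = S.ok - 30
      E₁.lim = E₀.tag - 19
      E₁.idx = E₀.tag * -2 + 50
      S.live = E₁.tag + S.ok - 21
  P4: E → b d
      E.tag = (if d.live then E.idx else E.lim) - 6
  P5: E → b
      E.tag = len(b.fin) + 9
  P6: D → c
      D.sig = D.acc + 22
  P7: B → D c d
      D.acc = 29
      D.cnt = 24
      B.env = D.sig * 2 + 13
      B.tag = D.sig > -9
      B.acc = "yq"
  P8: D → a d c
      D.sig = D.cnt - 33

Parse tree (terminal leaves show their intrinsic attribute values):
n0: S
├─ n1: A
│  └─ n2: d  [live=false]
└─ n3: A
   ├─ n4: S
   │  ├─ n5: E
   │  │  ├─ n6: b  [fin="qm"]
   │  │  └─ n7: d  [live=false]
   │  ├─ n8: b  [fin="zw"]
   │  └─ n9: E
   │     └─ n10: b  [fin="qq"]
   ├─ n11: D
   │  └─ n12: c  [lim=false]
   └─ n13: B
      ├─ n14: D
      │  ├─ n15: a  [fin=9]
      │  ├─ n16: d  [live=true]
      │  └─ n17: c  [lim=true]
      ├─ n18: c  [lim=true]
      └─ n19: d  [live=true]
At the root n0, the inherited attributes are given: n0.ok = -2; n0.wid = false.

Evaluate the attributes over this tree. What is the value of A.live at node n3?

-2

1. n0.ok = -2  [given at root]
2. n0.wid = false  [given at root]
3. n1.fin = true  [S.wid == false]
4. n2.live = false  [terminal]
5. n1.idx = false  [not A.fin]
6. n1.live = 9  [9]
7. n3.fin = false  [A₀.idx == true]
8. n4.ok = 22  [22]
9. n4.wid = false  [A.fin == true]
10. n5.lim = 28  [S.ok + 6]
11. n5.idx = -8  [S.ok - 30]
12. n6.fin = "qm"  [terminal]
13. n7.live = false  [terminal]
14. n5.tag = 22  [(if d.live then E.idx else E.lim) - 6]
15. n8.fin = "zw"  [terminal]
16. n9.lim = 3  [E₀.tag - 19]
17. n9.idx = 6  [E₀.tag * -2 + 50]
18. n10.fin = "qq"  [terminal]
19. n9.tag = 11  [len(b.fin) + 9]
20. n4.live = 12  [E₁.tag + S.ok - 21]
21. n11.acc = 8  [8]
22. n11.cnt = 19  [19]
23. n12.lim = false  [terminal]
24. n11.sig = 30  [D.acc + 22]
25. n14.acc = 29  [29]
26. n14.cnt = 24  [24]
27. n15.fin = 9  [terminal]
28. n16.live = true  [terminal]
29. n17.lim = true  [terminal]
30. n14.sig = -9  [D.cnt - 33]
31. n18.lim = true  [terminal]
32. n19.live = true  [terminal]
33. n13.env = -5  [D.sig * 2 + 13]
34. n13.tag = false  [D.sig > -9]
35. n13.acc = "yq"  ["yq"]
36. n3.idx = true  [A.fin == false]
37. n3.live = -2  [S.live - 14]
38. n0.live = -3  [S.ok - 1]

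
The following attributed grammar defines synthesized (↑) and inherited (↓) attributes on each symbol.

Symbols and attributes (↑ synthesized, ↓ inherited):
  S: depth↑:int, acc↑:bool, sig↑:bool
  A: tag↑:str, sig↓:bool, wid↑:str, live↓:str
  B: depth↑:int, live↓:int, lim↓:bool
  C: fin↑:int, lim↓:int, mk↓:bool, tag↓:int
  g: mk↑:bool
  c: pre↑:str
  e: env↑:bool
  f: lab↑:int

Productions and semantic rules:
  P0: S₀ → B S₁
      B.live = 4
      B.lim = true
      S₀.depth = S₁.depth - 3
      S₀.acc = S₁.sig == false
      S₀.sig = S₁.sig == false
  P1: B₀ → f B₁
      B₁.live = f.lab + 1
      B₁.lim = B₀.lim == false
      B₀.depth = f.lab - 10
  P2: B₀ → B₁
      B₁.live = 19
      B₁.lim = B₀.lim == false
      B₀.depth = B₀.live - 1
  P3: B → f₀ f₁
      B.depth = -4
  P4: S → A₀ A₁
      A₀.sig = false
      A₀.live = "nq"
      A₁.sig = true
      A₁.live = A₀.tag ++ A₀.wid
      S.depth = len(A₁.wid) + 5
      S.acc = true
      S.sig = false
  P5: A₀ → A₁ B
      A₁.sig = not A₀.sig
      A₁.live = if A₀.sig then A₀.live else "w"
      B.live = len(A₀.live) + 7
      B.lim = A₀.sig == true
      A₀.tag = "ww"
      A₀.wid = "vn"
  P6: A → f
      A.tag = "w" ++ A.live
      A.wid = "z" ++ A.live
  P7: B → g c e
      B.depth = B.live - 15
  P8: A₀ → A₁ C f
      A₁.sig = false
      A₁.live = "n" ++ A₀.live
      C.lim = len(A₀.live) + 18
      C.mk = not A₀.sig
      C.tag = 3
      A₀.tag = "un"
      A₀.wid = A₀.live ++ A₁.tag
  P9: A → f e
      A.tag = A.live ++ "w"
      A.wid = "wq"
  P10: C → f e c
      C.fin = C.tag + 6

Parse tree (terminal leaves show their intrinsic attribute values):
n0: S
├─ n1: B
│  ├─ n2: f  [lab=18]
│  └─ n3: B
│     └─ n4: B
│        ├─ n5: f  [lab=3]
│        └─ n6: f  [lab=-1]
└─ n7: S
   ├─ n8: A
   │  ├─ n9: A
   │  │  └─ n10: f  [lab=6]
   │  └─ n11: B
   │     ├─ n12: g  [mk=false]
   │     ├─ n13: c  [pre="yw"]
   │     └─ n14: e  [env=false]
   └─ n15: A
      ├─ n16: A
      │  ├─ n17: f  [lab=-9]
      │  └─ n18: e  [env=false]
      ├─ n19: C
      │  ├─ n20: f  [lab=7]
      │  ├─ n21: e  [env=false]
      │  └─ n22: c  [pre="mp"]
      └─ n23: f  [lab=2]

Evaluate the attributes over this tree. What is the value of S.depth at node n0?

1. n1.live = 4  [4]
2. n1.lim = true  [true]
3. n2.lab = 18  [terminal]
4. n3.live = 19  [f.lab + 1]
5. n3.lim = false  [B₀.lim == false]
6. n4.live = 19  [19]
7. n4.lim = true  [B₀.lim == false]
8. n5.lab = 3  [terminal]
9. n6.lab = -1  [terminal]
10. n4.depth = -4  [-4]
11. n3.depth = 18  [B₀.live - 1]
12. n1.depth = 8  [f.lab - 10]
13. n8.sig = false  [false]
14. n8.live = "nq"  ["nq"]
15. n9.sig = true  [not A₀.sig]
16. n9.live = "w"  [if A₀.sig then A₀.live else "w"]
17. n10.lab = 6  [terminal]
18. n9.tag = "ww"  ["w" ++ A.live]
19. n9.wid = "zw"  ["z" ++ A.live]
20. n11.live = 9  [len(A₀.live) + 7]
21. n11.lim = false  [A₀.sig == true]
22. n12.mk = false  [terminal]
23. n13.pre = "yw"  [terminal]
24. n14.env = false  [terminal]
25. n11.depth = -6  [B.live - 15]
26. n8.tag = "ww"  ["ww"]
27. n8.wid = "vn"  ["vn"]
28. n15.sig = true  [true]
29. n15.live = "wwvn"  [A₀.tag ++ A₀.wid]
30. n16.sig = false  [false]
31. n16.live = "nwwvn"  ["n" ++ A₀.live]
32. n17.lab = -9  [terminal]
33. n18.env = false  [terminal]
34. n16.tag = "nwwvnw"  [A.live ++ "w"]
35. n16.wid = "wq"  ["wq"]
36. n19.lim = 22  [len(A₀.live) + 18]
37. n19.mk = false  [not A₀.sig]
38. n19.tag = 3  [3]
39. n20.lab = 7  [terminal]
40. n21.env = false  [terminal]
41. n22.pre = "mp"  [terminal]
42. n19.fin = 9  [C.tag + 6]
43. n23.lab = 2  [terminal]
44. n15.tag = "un"  ["un"]
45. n15.wid = "wwvnnwwvnw"  [A₀.live ++ A₁.tag]
46. n7.depth = 15  [len(A₁.wid) + 5]
47. n7.acc = true  [true]
48. n7.sig = false  [false]
49. n0.depth = 12  [S₁.depth - 3]
50. n0.acc = true  [S₁.sig == false]
51. n0.sig = true  [S₁.sig == false]

12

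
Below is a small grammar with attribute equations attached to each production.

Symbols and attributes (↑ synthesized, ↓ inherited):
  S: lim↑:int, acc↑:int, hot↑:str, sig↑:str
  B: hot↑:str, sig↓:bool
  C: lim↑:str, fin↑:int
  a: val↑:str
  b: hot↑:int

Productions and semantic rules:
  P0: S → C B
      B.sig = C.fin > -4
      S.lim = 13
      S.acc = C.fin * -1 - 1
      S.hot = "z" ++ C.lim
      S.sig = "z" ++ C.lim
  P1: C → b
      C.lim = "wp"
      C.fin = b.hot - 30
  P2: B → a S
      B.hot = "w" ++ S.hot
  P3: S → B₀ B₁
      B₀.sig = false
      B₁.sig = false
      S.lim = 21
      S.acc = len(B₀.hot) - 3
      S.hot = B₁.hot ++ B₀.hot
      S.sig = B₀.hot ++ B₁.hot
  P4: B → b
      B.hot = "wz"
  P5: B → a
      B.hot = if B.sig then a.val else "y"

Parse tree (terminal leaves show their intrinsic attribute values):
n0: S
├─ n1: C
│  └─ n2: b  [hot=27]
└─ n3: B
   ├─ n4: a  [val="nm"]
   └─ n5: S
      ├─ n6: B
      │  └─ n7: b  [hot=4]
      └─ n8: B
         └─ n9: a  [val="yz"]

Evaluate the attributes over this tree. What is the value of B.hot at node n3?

"wywz"

1. n2.hot = 27  [terminal]
2. n1.lim = "wp"  ["wp"]
3. n1.fin = -3  [b.hot - 30]
4. n3.sig = true  [C.fin > -4]
5. n4.val = "nm"  [terminal]
6. n6.sig = false  [false]
7. n7.hot = 4  [terminal]
8. n6.hot = "wz"  ["wz"]
9. n8.sig = false  [false]
10. n9.val = "yz"  [terminal]
11. n8.hot = "y"  [if B.sig then a.val else "y"]
12. n5.lim = 21  [21]
13. n5.acc = -1  [len(B₀.hot) - 3]
14. n5.hot = "ywz"  [B₁.hot ++ B₀.hot]
15. n5.sig = "wzy"  [B₀.hot ++ B₁.hot]
16. n3.hot = "wywz"  ["w" ++ S.hot]
17. n0.lim = 13  [13]
18. n0.acc = 2  [C.fin * -1 - 1]
19. n0.hot = "zwp"  ["z" ++ C.lim]
20. n0.sig = "zwp"  ["z" ++ C.lim]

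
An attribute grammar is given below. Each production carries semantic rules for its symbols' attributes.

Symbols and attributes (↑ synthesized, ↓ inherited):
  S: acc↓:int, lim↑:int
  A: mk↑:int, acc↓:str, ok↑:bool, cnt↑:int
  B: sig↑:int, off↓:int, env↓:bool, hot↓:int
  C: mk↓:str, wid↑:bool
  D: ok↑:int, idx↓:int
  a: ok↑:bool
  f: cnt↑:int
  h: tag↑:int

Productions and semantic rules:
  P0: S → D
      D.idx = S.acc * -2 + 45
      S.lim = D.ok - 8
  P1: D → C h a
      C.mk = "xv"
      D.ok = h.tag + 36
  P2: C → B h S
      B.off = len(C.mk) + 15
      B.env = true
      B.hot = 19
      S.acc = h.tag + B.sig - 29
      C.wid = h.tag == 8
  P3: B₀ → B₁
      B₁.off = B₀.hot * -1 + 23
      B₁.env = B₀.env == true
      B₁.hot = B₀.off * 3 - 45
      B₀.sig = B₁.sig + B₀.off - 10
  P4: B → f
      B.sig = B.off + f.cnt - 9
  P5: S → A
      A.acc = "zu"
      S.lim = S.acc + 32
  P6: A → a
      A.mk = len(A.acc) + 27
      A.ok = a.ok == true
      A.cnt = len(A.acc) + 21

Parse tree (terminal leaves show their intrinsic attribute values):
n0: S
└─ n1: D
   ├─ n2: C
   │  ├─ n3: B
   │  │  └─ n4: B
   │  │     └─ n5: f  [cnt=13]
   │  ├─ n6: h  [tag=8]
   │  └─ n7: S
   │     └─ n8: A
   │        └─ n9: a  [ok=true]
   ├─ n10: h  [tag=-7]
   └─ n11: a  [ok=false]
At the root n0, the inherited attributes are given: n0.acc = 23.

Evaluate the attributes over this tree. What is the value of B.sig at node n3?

1. n0.acc = 23  [given at root]
2. n1.idx = -1  [S.acc * -2 + 45]
3. n2.mk = "xv"  ["xv"]
4. n3.off = 17  [len(C.mk) + 15]
5. n3.env = true  [true]
6. n3.hot = 19  [19]
7. n4.off = 4  [B₀.hot * -1 + 23]
8. n4.env = true  [B₀.env == true]
9. n4.hot = 6  [B₀.off * 3 - 45]
10. n5.cnt = 13  [terminal]
11. n4.sig = 8  [B.off + f.cnt - 9]
12. n3.sig = 15  [B₁.sig + B₀.off - 10]
13. n6.tag = 8  [terminal]
14. n7.acc = -6  [h.tag + B.sig - 29]
15. n8.acc = "zu"  ["zu"]
16. n9.ok = true  [terminal]
17. n8.mk = 29  [len(A.acc) + 27]
18. n8.ok = true  [a.ok == true]
19. n8.cnt = 23  [len(A.acc) + 21]
20. n7.lim = 26  [S.acc + 32]
21. n2.wid = true  [h.tag == 8]
22. n10.tag = -7  [terminal]
23. n11.ok = false  [terminal]
24. n1.ok = 29  [h.tag + 36]
25. n0.lim = 21  [D.ok - 8]

15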